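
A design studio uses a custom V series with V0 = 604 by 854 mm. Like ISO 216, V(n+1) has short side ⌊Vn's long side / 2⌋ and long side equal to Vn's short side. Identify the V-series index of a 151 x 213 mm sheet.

V0: 604 × 854 mm
V1: 427 × 604 mm
V2: 302 × 427 mm
V3: 213 × 302 mm
V4: 151 × 213 mm
V5: 106 × 151 mm
→ matches V4.

V4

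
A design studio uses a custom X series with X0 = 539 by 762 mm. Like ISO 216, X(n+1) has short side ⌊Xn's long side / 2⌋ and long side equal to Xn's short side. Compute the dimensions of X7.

X1 = 381 × 539 mm (from X0 by 1 halving).
X2: ⌊539/2⌋ × 381 = 269 × 381 mm
X3: ⌊381/2⌋ × 269 = 190 × 269 mm
X4: ⌊269/2⌋ × 190 = 134 × 190 mm
X5: ⌊190/2⌋ × 134 = 95 × 134 mm
X6: ⌊134/2⌋ × 95 = 67 × 95 mm
X7: ⌊95/2⌋ × 67 = 47 × 67 mm

47 × 67 mm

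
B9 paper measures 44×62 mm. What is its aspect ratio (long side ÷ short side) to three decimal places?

1.409

62 / 44 = 1.409
ISO 216 targets √2 ≈ 1.414; the -0.005 deviation is from mm rounding.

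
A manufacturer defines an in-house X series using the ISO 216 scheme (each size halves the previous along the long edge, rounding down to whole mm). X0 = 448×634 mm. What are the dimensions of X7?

X1 = 317 × 448 mm (from X0 by 1 halving).
X2: ⌊448/2⌋ × 317 = 224 × 317 mm
X3: ⌊317/2⌋ × 224 = 158 × 224 mm
X4: ⌊224/2⌋ × 158 = 112 × 158 mm
X5: ⌊158/2⌋ × 112 = 79 × 112 mm
X6: ⌊112/2⌋ × 79 = 56 × 79 mm
X7: ⌊79/2⌋ × 56 = 39 × 56 mm

39 × 56 mm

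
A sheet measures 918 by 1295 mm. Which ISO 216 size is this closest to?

Aspect ratio 1295/918 ≈ 1.411 — close to the ISO √2 ≈ 1.414.
In the C-series (envelope sizes, between A and B): C0 = 917 × 1297 mm.
Off by 3 mm total — nearest standard size.

C0 (917 × 1297 mm)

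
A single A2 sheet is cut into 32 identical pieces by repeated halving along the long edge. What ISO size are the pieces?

A7

32 = 2^5, so 5 halving steps.
A2 → A3 → … → A7 after 5 steps.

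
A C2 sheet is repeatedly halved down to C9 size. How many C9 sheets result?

128

Each ISO step halves the sheet: 1 × C2 → 2 × C3 → 4 × C4 → 8 × C5 → …
From C2 to C9 is 7 halving steps: 2^7 = 128.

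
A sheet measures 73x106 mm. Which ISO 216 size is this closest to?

Aspect ratio 106/73 ≈ 1.452 (ISO target is √2 ≈ 1.414).
In the A-series (A0 area = 1 m²): A7 = 74 × 105 mm.
Off by 2 mm total — nearest standard size.

A7 (74 × 105 mm)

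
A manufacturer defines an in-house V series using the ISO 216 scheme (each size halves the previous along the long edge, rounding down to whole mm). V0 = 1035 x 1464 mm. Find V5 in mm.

183 × 258 mm

V1: ⌊1464/2⌋ × 1035 = 732 × 1035 mm
V2: ⌊1035/2⌋ × 732 = 517 × 732 mm
V3: ⌊732/2⌋ × 517 = 366 × 517 mm
V4: ⌊517/2⌋ × 366 = 258 × 366 mm
V5: ⌊366/2⌋ × 258 = 183 × 258 mm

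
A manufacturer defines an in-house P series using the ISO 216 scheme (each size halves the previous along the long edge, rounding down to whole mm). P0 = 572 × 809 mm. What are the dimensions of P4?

P1: ⌊809/2⌋ × 572 = 404 × 572 mm
P2: ⌊572/2⌋ × 404 = 286 × 404 mm
P3: ⌊404/2⌋ × 286 = 202 × 286 mm
P4: ⌊286/2⌋ × 202 = 143 × 202 mm

143 × 202 mm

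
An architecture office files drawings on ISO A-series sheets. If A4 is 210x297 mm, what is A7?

74 × 105 mm

A5: ⌊297/2⌋ × 210 = 148 × 210 mm
A6: ⌊210/2⌋ × 148 = 105 × 148 mm
A7: ⌊148/2⌋ × 105 = 74 × 105 mm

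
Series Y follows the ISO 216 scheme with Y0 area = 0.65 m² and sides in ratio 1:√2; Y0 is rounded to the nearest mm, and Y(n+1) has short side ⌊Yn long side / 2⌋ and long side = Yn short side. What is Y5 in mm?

Let Y0's short side be w mm. w · w√2 = 0.65 m² = 650,000 mm², so w ≈ 678.0 mm and w√2 ≈ 958.8 mm → Y0 = 678 × 959 mm.
Y1: ⌊959/2⌋ × 678 = 479 × 678 mm
Y2: ⌊678/2⌋ × 479 = 339 × 479 mm
Y3: ⌊479/2⌋ × 339 = 239 × 339 mm
Y4: ⌊339/2⌋ × 239 = 169 × 239 mm
Y5: ⌊239/2⌋ × 169 = 119 × 169 mm

119 × 169 mm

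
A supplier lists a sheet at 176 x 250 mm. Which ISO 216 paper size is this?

B5 (176 × 250 mm)

Aspect ratio 250/176 ≈ 1.420 — close to the ISO √2 ≈ 1.414.
In the B-series (B0 = 1000 × 1414 mm): B5 = 176 × 250 mm.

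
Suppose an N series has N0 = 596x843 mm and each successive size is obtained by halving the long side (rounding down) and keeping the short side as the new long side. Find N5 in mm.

105 × 149 mm

N1: ⌊843/2⌋ × 596 = 421 × 596 mm
N2: ⌊596/2⌋ × 421 = 298 × 421 mm
N3: ⌊421/2⌋ × 298 = 210 × 298 mm
N4: ⌊298/2⌋ × 210 = 149 × 210 mm
N5: ⌊210/2⌋ × 149 = 105 × 149 mm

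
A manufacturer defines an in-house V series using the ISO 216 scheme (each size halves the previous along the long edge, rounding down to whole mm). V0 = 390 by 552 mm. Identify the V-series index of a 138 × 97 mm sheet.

V4

V0: 390 × 552 mm
V1: 276 × 390 mm
V2: 195 × 276 mm
V3: 138 × 195 mm
V4: 97 × 138 mm
V5: 69 × 97 mm
→ matches V4.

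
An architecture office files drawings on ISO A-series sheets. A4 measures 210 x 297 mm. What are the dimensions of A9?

37 × 52 mm

A5: ⌊297/2⌋ × 210 = 148 × 210 mm
A6: ⌊210/2⌋ × 148 = 105 × 148 mm
A7: ⌊148/2⌋ × 105 = 74 × 105 mm
A8: ⌊105/2⌋ × 74 = 52 × 74 mm
A9: ⌊74/2⌋ × 52 = 37 × 52 mm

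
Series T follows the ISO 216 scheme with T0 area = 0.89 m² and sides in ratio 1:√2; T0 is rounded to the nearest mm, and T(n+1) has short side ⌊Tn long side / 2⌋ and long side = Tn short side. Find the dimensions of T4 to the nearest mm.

198 × 280 mm

Let T0's short side be w mm. w · w√2 = 0.89 m² = 890,000 mm², so w ≈ 793.3 mm and w√2 ≈ 1121.9 mm → T0 = 793 × 1122 mm.
T1: ⌊1122/2⌋ × 793 = 561 × 793 mm
T2: ⌊793/2⌋ × 561 = 396 × 561 mm
T3: ⌊561/2⌋ × 396 = 280 × 396 mm
T4: ⌊396/2⌋ × 280 = 198 × 280 mm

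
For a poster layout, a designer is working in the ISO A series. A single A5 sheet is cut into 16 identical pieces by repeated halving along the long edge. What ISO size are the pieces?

16 = 2^4, so 4 halving steps.
A5 → A6 → … → A9 after 4 steps.

A9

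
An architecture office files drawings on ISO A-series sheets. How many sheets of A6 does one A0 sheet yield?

Each ISO step halves the sheet: 1 × A0 → 2 × A1 → 4 × A2 → 8 × A3 → …
From A0 to A6 is 6 halving steps: 2^6 = 64.

64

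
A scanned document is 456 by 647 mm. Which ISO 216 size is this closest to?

Aspect ratio 647/456 ≈ 1.419 — close to the ISO √2 ≈ 1.414.
In the C-series (envelope sizes, between A and B): C2 = 458 × 648 mm.
Off by 3 mm total — nearest standard size.

C2 (458 × 648 mm)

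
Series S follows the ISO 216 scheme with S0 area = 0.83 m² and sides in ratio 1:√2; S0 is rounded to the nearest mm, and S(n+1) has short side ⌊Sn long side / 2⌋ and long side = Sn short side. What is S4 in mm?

191 × 270 mm

Let S0's short side be w mm. w · w√2 = 0.83 m² = 830,000 mm², so w ≈ 766.1 mm and w√2 ≈ 1083.4 mm → S0 = 766 × 1083 mm.
S1: ⌊1083/2⌋ × 766 = 541 × 766 mm
S2: ⌊766/2⌋ × 541 = 383 × 541 mm
S3: ⌊541/2⌋ × 383 = 270 × 383 mm
S4: ⌊383/2⌋ × 270 = 191 × 270 mm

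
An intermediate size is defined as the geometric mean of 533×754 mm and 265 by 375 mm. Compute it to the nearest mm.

376 × 532 mm

Short side: √(533 · 265) = √141245 ≈ 375.8 → 376 mm
Long side: √(754 · 375) = √282750 ≈ 531.7 → 532 mm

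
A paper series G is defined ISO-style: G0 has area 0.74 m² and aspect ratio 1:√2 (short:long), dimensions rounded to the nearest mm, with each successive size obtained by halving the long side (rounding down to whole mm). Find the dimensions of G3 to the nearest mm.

Let G0's short side be w mm. w · w√2 = 0.74 m² = 740,000 mm², so w ≈ 723.4 mm and w√2 ≈ 1023.0 mm → G0 = 723 × 1023 mm.
G1: ⌊1023/2⌋ × 723 = 511 × 723 mm
G2: ⌊723/2⌋ × 511 = 361 × 511 mm
G3: ⌊511/2⌋ × 361 = 255 × 361 mm

255 × 361 mm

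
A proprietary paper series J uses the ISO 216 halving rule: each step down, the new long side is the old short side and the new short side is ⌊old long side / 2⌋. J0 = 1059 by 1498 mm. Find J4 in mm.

264 × 374 mm

J1: ⌊1498/2⌋ × 1059 = 749 × 1059 mm
J2: ⌊1059/2⌋ × 749 = 529 × 749 mm
J3: ⌊749/2⌋ × 529 = 374 × 529 mm
J4: ⌊529/2⌋ × 374 = 264 × 374 mm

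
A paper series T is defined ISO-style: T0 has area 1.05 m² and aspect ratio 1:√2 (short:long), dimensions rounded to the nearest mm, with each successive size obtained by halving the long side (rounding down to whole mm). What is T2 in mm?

Let T0's short side be w mm. w · w√2 = 1.05 m² = 1,050,000 mm², so w ≈ 861.7 mm and w√2 ≈ 1218.6 mm → T0 = 862 × 1219 mm.
T1: ⌊1219/2⌋ × 862 = 609 × 862 mm
T2: ⌊862/2⌋ × 609 = 431 × 609 mm

431 × 609 mm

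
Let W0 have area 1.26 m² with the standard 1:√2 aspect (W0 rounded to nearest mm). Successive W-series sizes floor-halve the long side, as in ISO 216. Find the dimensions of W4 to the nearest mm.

Let W0's short side be w mm. w · w√2 = 1.26 m² = 1,260,000 mm², so w ≈ 943.9 mm and w√2 ≈ 1334.9 mm → W0 = 944 × 1335 mm.
W1: ⌊1335/2⌋ × 944 = 667 × 944 mm
W2: ⌊944/2⌋ × 667 = 472 × 667 mm
W3: ⌊667/2⌋ × 472 = 333 × 472 mm
W4: ⌊472/2⌋ × 333 = 236 × 333 mm

236 × 333 mm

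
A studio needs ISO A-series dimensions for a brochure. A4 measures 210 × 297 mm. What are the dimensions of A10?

A5: ⌊297/2⌋ × 210 = 148 × 210 mm
A6: ⌊210/2⌋ × 148 = 105 × 148 mm
A7: ⌊148/2⌋ × 105 = 74 × 105 mm
A8: ⌊105/2⌋ × 74 = 52 × 74 mm
A9: ⌊74/2⌋ × 52 = 37 × 52 mm
A10: ⌊52/2⌋ × 37 = 26 × 37 mm

26 × 37 mm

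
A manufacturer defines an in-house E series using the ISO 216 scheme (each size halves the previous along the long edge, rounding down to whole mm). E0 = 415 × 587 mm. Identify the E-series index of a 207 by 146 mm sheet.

E0: 415 × 587 mm
E1: 293 × 415 mm
E2: 207 × 293 mm
E3: 146 × 207 mm
E4: 103 × 146 mm
→ matches E3.

E3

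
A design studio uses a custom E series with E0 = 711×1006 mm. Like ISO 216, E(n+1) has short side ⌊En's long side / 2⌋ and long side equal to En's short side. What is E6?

88 × 125 mm

E1: ⌊1006/2⌋ × 711 = 503 × 711 mm
E2: ⌊711/2⌋ × 503 = 355 × 503 mm
E3: ⌊503/2⌋ × 355 = 251 × 355 mm
E4: ⌊355/2⌋ × 251 = 177 × 251 mm
E5: ⌊251/2⌋ × 177 = 125 × 177 mm
E6: ⌊177/2⌋ × 125 = 88 × 125 mm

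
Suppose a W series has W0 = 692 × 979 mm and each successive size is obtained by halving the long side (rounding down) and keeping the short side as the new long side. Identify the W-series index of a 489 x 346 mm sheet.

W0: 692 × 979 mm
W1: 489 × 692 mm
W2: 346 × 489 mm
W3: 244 × 346 mm
→ matches W2.

W2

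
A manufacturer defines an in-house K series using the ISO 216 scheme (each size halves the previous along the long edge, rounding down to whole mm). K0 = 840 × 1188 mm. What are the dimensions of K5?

148 × 210 mm

K1: ⌊1188/2⌋ × 840 = 594 × 840 mm
K2: ⌊840/2⌋ × 594 = 420 × 594 mm
K3: ⌊594/2⌋ × 420 = 297 × 420 mm
K4: ⌊420/2⌋ × 297 = 210 × 297 mm
K5: ⌊297/2⌋ × 210 = 148 × 210 mm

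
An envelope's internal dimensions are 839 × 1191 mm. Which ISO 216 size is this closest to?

A0 (841 × 1189 mm)

Aspect ratio 1191/839 ≈ 1.420 — close to the ISO √2 ≈ 1.414.
In the A-series (A0 area = 1 m²): A0 = 841 × 1189 mm.
Off by 4 mm total — nearest standard size.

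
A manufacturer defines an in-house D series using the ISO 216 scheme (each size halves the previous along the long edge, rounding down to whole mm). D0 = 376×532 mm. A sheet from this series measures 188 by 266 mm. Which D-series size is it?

D2

D0: 376 × 532 mm
D1: 266 × 376 mm
D2: 188 × 266 mm
D3: 133 × 188 mm
→ matches D2.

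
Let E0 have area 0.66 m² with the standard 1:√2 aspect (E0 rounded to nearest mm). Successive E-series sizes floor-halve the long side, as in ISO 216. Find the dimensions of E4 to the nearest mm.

170 × 241 mm

Let E0's short side be w mm. w · w√2 = 0.66 m² = 660,000 mm², so w ≈ 683.1 mm and w√2 ≈ 966.1 mm → E0 = 683 × 966 mm.
E1: ⌊966/2⌋ × 683 = 483 × 683 mm
E2: ⌊683/2⌋ × 483 = 341 × 483 mm
E3: ⌊483/2⌋ × 341 = 241 × 341 mm
E4: ⌊341/2⌋ × 241 = 170 × 241 mm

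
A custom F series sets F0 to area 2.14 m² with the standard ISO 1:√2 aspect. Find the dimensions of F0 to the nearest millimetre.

1230 × 1740 mm

Let the short side be w mm. Then w · w√2 = 2.14 m² = 2,140,000 mm².
w² = 2,140,000/√2, so w ≈ 1230.1 mm; long side = w√2 ≈ 1739.7 mm.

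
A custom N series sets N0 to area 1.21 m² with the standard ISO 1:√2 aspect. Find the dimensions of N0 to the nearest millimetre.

Let the short side be w mm. Then w · w√2 = 1.21 m² = 1,210,000 mm².
w² = 1,210,000/√2, so w ≈ 925.0 mm; long side = w√2 ≈ 1308.1 mm.

925 × 1308 mm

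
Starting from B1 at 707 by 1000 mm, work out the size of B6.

125 × 176 mm

B2: ⌊1000/2⌋ × 707 = 500 × 707 mm
B3: ⌊707/2⌋ × 500 = 353 × 500 mm
B4: ⌊500/2⌋ × 353 = 250 × 353 mm
B5: ⌊353/2⌋ × 250 = 176 × 250 mm
B6: ⌊250/2⌋ × 176 = 125 × 176 mm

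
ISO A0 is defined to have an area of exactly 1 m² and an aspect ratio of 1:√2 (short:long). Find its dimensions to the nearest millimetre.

Let the short side be w mm. Then the long side is w√2 and w · w√2 = 10⁶ mm².
w² = 10⁶/√2, so w = 1000 / 2^(1/4) ≈ 840.9 mm; long side = 1000 · 2^(1/4) ≈ 1189.2 mm.

841 × 1189 mm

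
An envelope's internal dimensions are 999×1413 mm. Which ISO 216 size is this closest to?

Aspect ratio 1413/999 ≈ 1.414 — close to the ISO √2 ≈ 1.414.
In the B-series (B0 = 1000 × 1414 mm): B0 = 1000 × 1414 mm.
Off by 2 mm total — nearest standard size.

B0 (1000 × 1414 mm)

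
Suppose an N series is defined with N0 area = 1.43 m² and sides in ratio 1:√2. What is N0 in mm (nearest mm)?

1006 × 1422 mm

Let the short side be w mm. Then w · w√2 = 1.43 m² = 1,430,000 mm².
w² = 1,430,000/√2, so w ≈ 1005.6 mm; long side = w√2 ≈ 1422.1 mm.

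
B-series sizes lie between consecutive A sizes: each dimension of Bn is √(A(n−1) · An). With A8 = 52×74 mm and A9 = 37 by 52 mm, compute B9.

44 × 62 mm

Short side: √(52 · 37) = √1924 ≈ 43.9 → 44 mm
Long side: √(74 · 52) = √3848 ≈ 62.0 → 62 mm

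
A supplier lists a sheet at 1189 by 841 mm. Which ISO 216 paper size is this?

A0 (841 × 1189 mm)

Aspect ratio 1189/841 ≈ 1.414 — close to the ISO √2 ≈ 1.414.
In the A-series (A0 area = 1 m²): A0 = 841 × 1189 mm.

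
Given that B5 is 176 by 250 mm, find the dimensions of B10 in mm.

B6: ⌊250/2⌋ × 176 = 125 × 176 mm
B7: ⌊176/2⌋ × 125 = 88 × 125 mm
B8: ⌊125/2⌋ × 88 = 62 × 88 mm
B9: ⌊88/2⌋ × 62 = 44 × 62 mm
B10: ⌊62/2⌋ × 44 = 31 × 44 mm

31 × 44 mm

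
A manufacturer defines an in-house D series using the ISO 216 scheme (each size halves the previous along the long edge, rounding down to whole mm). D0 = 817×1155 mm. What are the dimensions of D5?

144 × 204 mm

D1 = 577 × 817 mm (from D0 by 1 halving).
D2: ⌊817/2⌋ × 577 = 408 × 577 mm
D3: ⌊577/2⌋ × 408 = 288 × 408 mm
D4: ⌊408/2⌋ × 288 = 204 × 288 mm
D5: ⌊288/2⌋ × 204 = 144 × 204 mm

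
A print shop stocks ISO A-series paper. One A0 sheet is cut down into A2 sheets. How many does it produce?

Each ISO step halves the sheet: 1 × A0 → 2 × A1 → 4 × A2
From A0 to A2 is 2 halving steps: 2^2 = 4.

4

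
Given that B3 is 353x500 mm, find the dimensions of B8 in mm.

62 × 88 mm

B4: ⌊500/2⌋ × 353 = 250 × 353 mm
B5: ⌊353/2⌋ × 250 = 176 × 250 mm
B6: ⌊250/2⌋ × 176 = 125 × 176 mm
B7: ⌊176/2⌋ × 125 = 88 × 125 mm
B8: ⌊125/2⌋ × 88 = 62 × 88 mm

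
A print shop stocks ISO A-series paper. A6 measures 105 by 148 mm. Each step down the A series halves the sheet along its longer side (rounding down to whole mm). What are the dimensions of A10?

26 × 37 mm

A7: ⌊148/2⌋ × 105 = 74 × 105 mm
A8: ⌊105/2⌋ × 74 = 52 × 74 mm
A9: ⌊74/2⌋ × 52 = 37 × 52 mm
A10: ⌊52/2⌋ × 37 = 26 × 37 mm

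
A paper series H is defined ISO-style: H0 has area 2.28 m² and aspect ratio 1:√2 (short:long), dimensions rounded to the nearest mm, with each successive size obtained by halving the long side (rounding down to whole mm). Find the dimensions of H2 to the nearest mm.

635 × 898 mm

Let H0's short side be w mm. w · w√2 = 2.28 m² = 2,280,000 mm², so w ≈ 1269.7 mm and w√2 ≈ 1795.7 mm → H0 = 1270 × 1796 mm.
H1: ⌊1796/2⌋ × 1270 = 898 × 1270 mm
H2: ⌊1270/2⌋ × 898 = 635 × 898 mm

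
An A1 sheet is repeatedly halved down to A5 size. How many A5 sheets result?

Each ISO step halves the sheet: 1 × A1 → 2 × A2 → 4 × A3 → 8 × A4 → …
From A1 to A5 is 4 halving steps: 2^4 = 16.

16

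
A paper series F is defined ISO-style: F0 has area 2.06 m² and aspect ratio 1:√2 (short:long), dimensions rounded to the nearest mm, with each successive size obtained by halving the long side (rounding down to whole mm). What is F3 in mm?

Let F0's short side be w mm. w · w√2 = 2.06 m² = 2,060,000 mm², so w ≈ 1206.9 mm and w√2 ≈ 1706.8 mm → F0 = 1207 × 1707 mm.
F1: ⌊1707/2⌋ × 1207 = 853 × 1207 mm
F2: ⌊1207/2⌋ × 853 = 603 × 853 mm
F3: ⌊853/2⌋ × 603 = 426 × 603 mm

426 × 603 mm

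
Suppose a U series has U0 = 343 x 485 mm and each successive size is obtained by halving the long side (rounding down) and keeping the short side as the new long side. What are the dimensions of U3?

121 × 171 mm

U1 = 242 × 343 mm (from U0 by 1 halving).
U2: ⌊343/2⌋ × 242 = 171 × 242 mm
U3: ⌊242/2⌋ × 171 = 121 × 171 mm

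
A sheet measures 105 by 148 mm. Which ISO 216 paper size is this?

Aspect ratio 148/105 ≈ 1.410 — close to the ISO √2 ≈ 1.414.
In the A-series (A0 area = 1 m²): A6 = 105 × 148 mm.

A6 (105 × 148 mm)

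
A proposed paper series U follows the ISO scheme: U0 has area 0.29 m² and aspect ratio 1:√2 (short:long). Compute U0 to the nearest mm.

453 × 640 mm

Let the short side be w mm. Then w · w√2 = 0.29 m² = 290,000 mm².
w² = 290,000/√2, so w ≈ 452.8 mm; long side = w√2 ≈ 640.4 mm.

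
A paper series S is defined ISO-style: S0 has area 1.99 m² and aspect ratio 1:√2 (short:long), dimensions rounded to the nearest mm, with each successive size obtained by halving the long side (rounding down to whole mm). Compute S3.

Let S0's short side be w mm. w · w√2 = 1.99 m² = 1,990,000 mm², so w ≈ 1186.2 mm and w√2 ≈ 1677.6 mm → S0 = 1186 × 1678 mm.
S1: ⌊1678/2⌋ × 1186 = 839 × 1186 mm
S2: ⌊1186/2⌋ × 839 = 593 × 839 mm
S3: ⌊839/2⌋ × 593 = 419 × 593 mm

419 × 593 mm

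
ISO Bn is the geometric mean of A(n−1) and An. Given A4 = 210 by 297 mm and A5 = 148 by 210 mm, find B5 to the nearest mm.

176 × 250 mm

Short side: √(210 · 148) = √31080 ≈ 176.3 → 176 mm
Long side: √(297 · 210) = √62370 ≈ 249.7 → 250 mm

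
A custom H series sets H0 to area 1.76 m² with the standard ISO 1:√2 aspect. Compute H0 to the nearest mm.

1116 × 1578 mm

Let the short side be w mm. Then w · w√2 = 1.76 m² = 1,760,000 mm².
w² = 1,760,000/√2, so w ≈ 1115.6 mm; long side = w√2 ≈ 1577.7 mm.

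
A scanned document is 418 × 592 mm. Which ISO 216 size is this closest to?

A2 (420 × 594 mm)

Aspect ratio 592/418 ≈ 1.416 — close to the ISO √2 ≈ 1.414.
In the A-series (A0 area = 1 m²): A2 = 420 × 594 mm.
Off by 4 mm total — nearest standard size.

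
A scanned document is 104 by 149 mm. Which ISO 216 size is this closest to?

A6 (105 × 148 mm)

Aspect ratio 149/104 ≈ 1.433 (ISO target is √2 ≈ 1.414).
In the A-series (A0 area = 1 m²): A6 = 105 × 148 mm.
Off by 2 mm total — nearest standard size.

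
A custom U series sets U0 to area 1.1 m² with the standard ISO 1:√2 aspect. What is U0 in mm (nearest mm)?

882 × 1247 mm

Let the short side be w mm. Then w · w√2 = 1.1 m² = 1,100,000 mm².
w² = 1,100,000/√2, so w ≈ 881.9 mm; long side = w√2 ≈ 1247.3 mm.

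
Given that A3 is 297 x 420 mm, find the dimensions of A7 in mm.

A4: ⌊420/2⌋ × 297 = 210 × 297 mm
A5: ⌊297/2⌋ × 210 = 148 × 210 mm
A6: ⌊210/2⌋ × 148 = 105 × 148 mm
A7: ⌊148/2⌋ × 105 = 74 × 105 mm

74 × 105 mm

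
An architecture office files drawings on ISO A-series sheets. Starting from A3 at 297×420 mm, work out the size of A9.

A4: ⌊420/2⌋ × 297 = 210 × 297 mm
A5: ⌊297/2⌋ × 210 = 148 × 210 mm
A6: ⌊210/2⌋ × 148 = 105 × 148 mm
A7: ⌊148/2⌋ × 105 = 74 × 105 mm
A8: ⌊105/2⌋ × 74 = 52 × 74 mm
A9: ⌊74/2⌋ × 52 = 37 × 52 mm

37 × 52 mm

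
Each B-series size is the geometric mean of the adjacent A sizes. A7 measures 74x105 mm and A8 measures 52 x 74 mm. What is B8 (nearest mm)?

62 × 88 mm

Short side: √(74 · 52) = √3848 ≈ 62.0 → 62 mm
Long side: √(105 · 74) = √7770 ≈ 88.1 → 88 mm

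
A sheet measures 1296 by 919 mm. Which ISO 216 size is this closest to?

C0 (917 × 1297 mm)

Aspect ratio 1296/919 ≈ 1.410 — close to the ISO √2 ≈ 1.414.
In the C-series (envelope sizes, between A and B): C0 = 917 × 1297 mm.
Off by 3 mm total — nearest standard size.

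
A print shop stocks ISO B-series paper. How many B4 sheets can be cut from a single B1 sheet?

8

Each ISO step halves the sheet: 1 × B1 → 2 × B2 → 4 × B3 → 8 × B4
From B1 to B4 is 3 halving steps: 2^3 = 8.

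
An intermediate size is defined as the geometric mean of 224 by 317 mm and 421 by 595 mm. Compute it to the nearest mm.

307 × 434 mm

Short side: √(224 · 421) = √94304 ≈ 307.1 → 307 mm
Long side: √(317 · 595) = √188615 ≈ 434.3 → 434 mm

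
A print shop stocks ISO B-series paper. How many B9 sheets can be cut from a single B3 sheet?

Each ISO step halves the sheet: 1 × B3 → 2 × B4 → 4 × B5 → 8 × B6 → …
From B3 to B9 is 6 halving steps: 2^6 = 64.

64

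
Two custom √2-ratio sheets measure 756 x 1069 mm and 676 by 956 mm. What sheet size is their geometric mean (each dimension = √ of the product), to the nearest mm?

Short side: √(756 · 676) = √511056 ≈ 714.9 → 715 mm
Long side: √(1069 · 956) = √1021964 ≈ 1010.9 → 1011 mm

715 × 1011 mm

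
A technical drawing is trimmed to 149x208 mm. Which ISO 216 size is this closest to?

Aspect ratio 208/149 ≈ 1.396 (ISO target is √2 ≈ 1.414).
In the A-series (A0 area = 1 m²): A5 = 148 × 210 mm.
Off by 3 mm total — nearest standard size.

A5 (148 × 210 mm)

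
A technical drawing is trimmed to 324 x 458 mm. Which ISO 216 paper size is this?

Aspect ratio 458/324 ≈ 1.414 — close to the ISO √2 ≈ 1.414.
In the C-series (envelope sizes, between A and B): C3 = 324 × 458 mm.

C3 (324 × 458 mm)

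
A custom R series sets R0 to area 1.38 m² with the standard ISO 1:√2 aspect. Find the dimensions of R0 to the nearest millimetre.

Let the short side be w mm. Then w · w√2 = 1.38 m² = 1,380,000 mm².
w² = 1,380,000/√2, so w ≈ 987.8 mm; long side = w√2 ≈ 1397.0 mm.

988 × 1397 mm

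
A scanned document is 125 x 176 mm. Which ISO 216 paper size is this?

Aspect ratio 176/125 ≈ 1.408 — close to the ISO √2 ≈ 1.414.
In the B-series (B0 = 1000 × 1414 mm): B6 = 125 × 176 mm.

B6 (125 × 176 mm)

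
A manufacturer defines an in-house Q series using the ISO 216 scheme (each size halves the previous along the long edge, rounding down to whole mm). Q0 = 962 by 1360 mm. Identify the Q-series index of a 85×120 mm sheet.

Q0: 962 × 1360 mm
Q1: 680 × 962 mm
Q2: 481 × 680 mm
Q3: 340 × 481 mm
Q4: 240 × 340 mm
Q5: 170 × 240 mm
Q6: 120 × 170 mm
Q7: 85 × 120 mm
Q8: 60 × 85 mm
→ matches Q7.

Q7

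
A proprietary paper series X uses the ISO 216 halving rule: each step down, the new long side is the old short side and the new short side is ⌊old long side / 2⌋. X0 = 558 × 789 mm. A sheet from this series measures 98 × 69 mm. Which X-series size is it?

X0: 558 × 789 mm
X1: 394 × 558 mm
X2: 279 × 394 mm
X3: 197 × 279 mm
X4: 139 × 197 mm
X5: 98 × 139 mm
X6: 69 × 98 mm
X7: 49 × 69 mm
→ matches X6.

X6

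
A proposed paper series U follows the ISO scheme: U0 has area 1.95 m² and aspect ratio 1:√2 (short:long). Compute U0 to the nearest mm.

1174 × 1661 mm

Let the short side be w mm. Then w · w√2 = 1.95 m² = 1,950,000 mm².
w² = 1,950,000/√2, so w ≈ 1174.2 mm; long side = w√2 ≈ 1660.6 mm.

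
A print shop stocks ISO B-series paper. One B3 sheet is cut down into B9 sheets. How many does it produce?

B3 = 353 × 500 mm; B9 = 44 × 62 mm.
Each halving step doubles the count; 6 steps from B3 to B9.
2^6 = 64.

64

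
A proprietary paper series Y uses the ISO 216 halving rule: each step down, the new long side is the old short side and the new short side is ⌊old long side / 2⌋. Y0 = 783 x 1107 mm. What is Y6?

97 × 138 mm

Y1 = 553 × 783 mm (from Y0 by 1 halving).
Y2: ⌊783/2⌋ × 553 = 391 × 553 mm
Y3: ⌊553/2⌋ × 391 = 276 × 391 mm
Y4: ⌊391/2⌋ × 276 = 195 × 276 mm
Y5: ⌊276/2⌋ × 195 = 138 × 195 mm
Y6: ⌊195/2⌋ × 138 = 97 × 138 mm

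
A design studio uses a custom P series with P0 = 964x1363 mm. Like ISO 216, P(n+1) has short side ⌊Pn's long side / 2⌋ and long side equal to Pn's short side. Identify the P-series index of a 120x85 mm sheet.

P7

P0: 964 × 1363 mm
P1: 681 × 964 mm
P2: 482 × 681 mm
P3: 340 × 482 mm
P4: 241 × 340 mm
P5: 170 × 241 mm
P6: 120 × 170 mm
P7: 85 × 120 mm
P8: 60 × 85 mm
→ matches P7.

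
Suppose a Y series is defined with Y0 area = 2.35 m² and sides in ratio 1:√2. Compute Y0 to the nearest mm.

Let the short side be w mm. Then w · w√2 = 2.35 m² = 2,350,000 mm².
w² = 2,350,000/√2, so w ≈ 1289.1 mm; long side = w√2 ≈ 1823.0 mm.

1289 × 1823 mm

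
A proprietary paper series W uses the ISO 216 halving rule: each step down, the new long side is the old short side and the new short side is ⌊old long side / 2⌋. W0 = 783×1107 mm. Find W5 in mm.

W1 = 553 × 783 mm (from W0 by 1 halving).
W2: ⌊783/2⌋ × 553 = 391 × 553 mm
W3: ⌊553/2⌋ × 391 = 276 × 391 mm
W4: ⌊391/2⌋ × 276 = 195 × 276 mm
W5: ⌊276/2⌋ × 195 = 138 × 195 mm

138 × 195 mm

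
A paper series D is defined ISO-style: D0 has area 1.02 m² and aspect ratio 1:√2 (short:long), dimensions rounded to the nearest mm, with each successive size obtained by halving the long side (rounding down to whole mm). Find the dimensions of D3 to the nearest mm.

Let D0's short side be w mm. w · w√2 = 1.02 m² = 1,020,000 mm², so w ≈ 849.3 mm and w√2 ≈ 1201.0 mm → D0 = 849 × 1201 mm.
D1: ⌊1201/2⌋ × 849 = 600 × 849 mm
D2: ⌊849/2⌋ × 600 = 424 × 600 mm
D3: ⌊600/2⌋ × 424 = 300 × 424 mm

300 × 424 mm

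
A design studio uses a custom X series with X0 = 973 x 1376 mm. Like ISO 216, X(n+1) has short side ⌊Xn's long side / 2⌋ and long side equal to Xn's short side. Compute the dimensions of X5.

172 × 243 mm

X1 = 688 × 973 mm (from X0 by 1 halving).
X2: ⌊973/2⌋ × 688 = 486 × 688 mm
X3: ⌊688/2⌋ × 486 = 344 × 486 mm
X4: ⌊486/2⌋ × 344 = 243 × 344 mm
X5: ⌊344/2⌋ × 243 = 172 × 243 mm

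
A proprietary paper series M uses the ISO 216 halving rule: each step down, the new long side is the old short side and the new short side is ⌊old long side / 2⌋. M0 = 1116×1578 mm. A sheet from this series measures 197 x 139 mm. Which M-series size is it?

M0: 1116 × 1578 mm
M1: 789 × 1116 mm
M2: 558 × 789 mm
M3: 394 × 558 mm
M4: 279 × 394 mm
M5: 197 × 279 mm
M6: 139 × 197 mm
M7: 98 × 139 mm
→ matches M6.

M6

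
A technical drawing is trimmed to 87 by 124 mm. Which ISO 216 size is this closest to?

Aspect ratio 124/87 ≈ 1.425 — close to the ISO √2 ≈ 1.414.
In the B-series (B0 = 1000 × 1414 mm): B7 = 88 × 125 mm.
Off by 2 mm total — nearest standard size.

B7 (88 × 125 mm)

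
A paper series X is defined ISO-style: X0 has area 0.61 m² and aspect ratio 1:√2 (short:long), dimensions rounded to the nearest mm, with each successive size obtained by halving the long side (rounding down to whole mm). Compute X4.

164 × 232 mm

Let X0's short side be w mm. w · w√2 = 0.61 m² = 610,000 mm², so w ≈ 656.8 mm and w√2 ≈ 928.8 mm → X0 = 657 × 929 mm.
X1: ⌊929/2⌋ × 657 = 464 × 657 mm
X2: ⌊657/2⌋ × 464 = 328 × 464 mm
X3: ⌊464/2⌋ × 328 = 232 × 328 mm
X4: ⌊328/2⌋ × 232 = 164 × 232 mm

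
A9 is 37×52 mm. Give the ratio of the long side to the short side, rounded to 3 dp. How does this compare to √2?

52 / 37 = 1.405
ISO 216 targets √2 ≈ 1.414; the -0.009 deviation is from mm rounding.

1.405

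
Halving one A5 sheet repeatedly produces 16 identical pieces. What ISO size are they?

A9

16 = 2^4, so 4 halving steps.
A5 → A6 → … → A9 after 4 steps.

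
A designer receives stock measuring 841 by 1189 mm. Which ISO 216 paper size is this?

A0 (841 × 1189 mm)

Aspect ratio 1189/841 ≈ 1.414 — close to the ISO √2 ≈ 1.414.
In the A-series (A0 area = 1 m²): A0 = 841 × 1189 mm.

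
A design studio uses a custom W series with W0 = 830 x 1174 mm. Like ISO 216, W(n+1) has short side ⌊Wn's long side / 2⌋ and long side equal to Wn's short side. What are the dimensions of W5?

W1: ⌊1174/2⌋ × 830 = 587 × 830 mm
W2: ⌊830/2⌋ × 587 = 415 × 587 mm
W3: ⌊587/2⌋ × 415 = 293 × 415 mm
W4: ⌊415/2⌋ × 293 = 207 × 293 mm
W5: ⌊293/2⌋ × 207 = 146 × 207 mm

146 × 207 mm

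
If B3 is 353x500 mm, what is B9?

B4: ⌊500/2⌋ × 353 = 250 × 353 mm
B5: ⌊353/2⌋ × 250 = 176 × 250 mm
B6: ⌊250/2⌋ × 176 = 125 × 176 mm
B7: ⌊176/2⌋ × 125 = 88 × 125 mm
B8: ⌊125/2⌋ × 88 = 62 × 88 mm
B9: ⌊88/2⌋ × 62 = 44 × 62 mm

44 × 62 mm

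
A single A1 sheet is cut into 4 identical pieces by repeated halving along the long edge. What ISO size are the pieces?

A3

4 = 2^2, so 2 halving steps.
A1 → A2 → … → A3 after 2 steps.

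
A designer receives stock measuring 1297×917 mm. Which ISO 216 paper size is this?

C0 (917 × 1297 mm)

Aspect ratio 1297/917 ≈ 1.414 — close to the ISO √2 ≈ 1.414.
In the C-series (envelope sizes, between A and B): C0 = 917 × 1297 mm.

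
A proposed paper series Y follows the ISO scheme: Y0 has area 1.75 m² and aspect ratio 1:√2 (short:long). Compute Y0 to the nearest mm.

1112 × 1573 mm

Let the short side be w mm. Then w · w√2 = 1.75 m² = 1,750,000 mm².
w² = 1,750,000/√2, so w ≈ 1112.4 mm; long side = w√2 ≈ 1573.2 mm.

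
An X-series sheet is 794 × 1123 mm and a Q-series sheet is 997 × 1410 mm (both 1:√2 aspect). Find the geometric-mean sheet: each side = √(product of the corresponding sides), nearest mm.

890 × 1258 mm

Short side: √(794 · 997) = √791618 ≈ 889.7 → 890 mm
Long side: √(1123 · 1410) = √1583430 ≈ 1258.3 → 1258 mm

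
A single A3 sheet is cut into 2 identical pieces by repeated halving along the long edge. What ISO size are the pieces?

2 = 2^1, so 1 halving step.
A3 → A4 → … → A4 after 1 step.

A4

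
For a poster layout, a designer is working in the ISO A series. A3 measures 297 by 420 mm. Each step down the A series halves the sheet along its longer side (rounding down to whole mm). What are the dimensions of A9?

A4: ⌊420/2⌋ × 297 = 210 × 297 mm
A5: ⌊297/2⌋ × 210 = 148 × 210 mm
A6: ⌊210/2⌋ × 148 = 105 × 148 mm
A7: ⌊148/2⌋ × 105 = 74 × 105 mm
A8: ⌊105/2⌋ × 74 = 52 × 74 mm
A9: ⌊74/2⌋ × 52 = 37 × 52 mm

37 × 52 mm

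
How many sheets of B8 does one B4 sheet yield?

Each ISO step halves the sheet: 1 × B4 → 2 × B5 → 4 × B6 → 8 × B7 → …
From B4 to B8 is 4 halving steps: 2^4 = 16.

16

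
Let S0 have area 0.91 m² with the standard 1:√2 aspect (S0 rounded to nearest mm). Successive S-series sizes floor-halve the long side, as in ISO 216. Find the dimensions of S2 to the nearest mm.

401 × 567 mm

Let S0's short side be w mm. w · w√2 = 0.91 m² = 910,000 mm², so w ≈ 802.2 mm and w√2 ≈ 1134.4 mm → S0 = 802 × 1134 mm.
S1: ⌊1134/2⌋ × 802 = 567 × 802 mm
S2: ⌊802/2⌋ × 567 = 401 × 567 mm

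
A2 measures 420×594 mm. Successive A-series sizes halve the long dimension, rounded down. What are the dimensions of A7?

74 × 105 mm

A3: ⌊594/2⌋ × 420 = 297 × 420 mm
A4: ⌊420/2⌋ × 297 = 210 × 297 mm
A5: ⌊297/2⌋ × 210 = 148 × 210 mm
A6: ⌊210/2⌋ × 148 = 105 × 148 mm
A7: ⌊148/2⌋ × 105 = 74 × 105 mm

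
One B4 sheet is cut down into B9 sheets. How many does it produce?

32

Each ISO step halves the sheet: 1 × B4 → 2 × B5 → 4 × B6 → 8 × B7 → …
From B4 to B9 is 5 halving steps: 2^5 = 32.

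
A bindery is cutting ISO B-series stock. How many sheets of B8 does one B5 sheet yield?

Each ISO step halves the sheet: 1 × B5 → 2 × B6 → 4 × B7 → 8 × B8
From B5 to B8 is 3 halving steps: 2^3 = 8.

8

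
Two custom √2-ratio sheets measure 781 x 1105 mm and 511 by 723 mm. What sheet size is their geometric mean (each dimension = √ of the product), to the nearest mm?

Short side: √(781 · 511) = √399091 ≈ 631.7 → 632 mm
Long side: √(1105 · 723) = √798915 ≈ 893.8 → 894 mm

632 × 894 mm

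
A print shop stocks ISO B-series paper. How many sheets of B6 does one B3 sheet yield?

Each ISO step halves the sheet: 1 × B3 → 2 × B4 → 4 × B5 → 8 × B6
From B3 to B6 is 3 halving steps: 2^3 = 8.

8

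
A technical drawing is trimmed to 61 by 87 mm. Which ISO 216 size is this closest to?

Aspect ratio 87/61 ≈ 1.426 — close to the ISO √2 ≈ 1.414.
In the B-series (B0 = 1000 × 1414 mm): B8 = 62 × 88 mm.
Off by 2 mm total — nearest standard size.

B8 (62 × 88 mm)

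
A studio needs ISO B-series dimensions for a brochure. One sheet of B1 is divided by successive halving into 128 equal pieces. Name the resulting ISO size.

B8

128 = 2^7, so 7 halving steps.
B1 → B2 → … → B8 after 7 steps.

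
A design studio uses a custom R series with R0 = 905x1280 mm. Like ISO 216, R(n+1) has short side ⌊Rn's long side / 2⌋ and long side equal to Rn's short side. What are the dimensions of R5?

R1: ⌊1280/2⌋ × 905 = 640 × 905 mm
R2: ⌊905/2⌋ × 640 = 452 × 640 mm
R3: ⌊640/2⌋ × 452 = 320 × 452 mm
R4: ⌊452/2⌋ × 320 = 226 × 320 mm
R5: ⌊320/2⌋ × 226 = 160 × 226 mm

160 × 226 mm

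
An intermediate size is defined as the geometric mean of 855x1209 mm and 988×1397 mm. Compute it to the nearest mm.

Short side: √(855 · 988) = √844740 ≈ 919.1 → 919 mm
Long side: √(1209 · 1397) = √1688973 ≈ 1299.6 → 1300 mm

919 × 1300 mm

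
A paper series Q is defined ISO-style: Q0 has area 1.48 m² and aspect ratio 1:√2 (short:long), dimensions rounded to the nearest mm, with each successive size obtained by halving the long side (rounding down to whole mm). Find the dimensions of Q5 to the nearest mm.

Let Q0's short side be w mm. w · w√2 = 1.48 m² = 1,480,000 mm², so w ≈ 1023.0 mm and w√2 ≈ 1446.7 mm → Q0 = 1023 × 1447 mm.
Q1: ⌊1447/2⌋ × 1023 = 723 × 1023 mm
Q2: ⌊1023/2⌋ × 723 = 511 × 723 mm
Q3: ⌊723/2⌋ × 511 = 361 × 511 mm
Q4: ⌊511/2⌋ × 361 = 255 × 361 mm
Q5: ⌊361/2⌋ × 255 = 180 × 255 mm

180 × 255 mm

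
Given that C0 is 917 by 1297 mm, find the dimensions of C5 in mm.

162 × 229 mm

C1: ⌊1297/2⌋ × 917 = 648 × 917 mm
C2: ⌊917/2⌋ × 648 = 458 × 648 mm
C3: ⌊648/2⌋ × 458 = 324 × 458 mm
C4: ⌊458/2⌋ × 324 = 229 × 324 mm
C5: ⌊324/2⌋ × 229 = 162 × 229 mm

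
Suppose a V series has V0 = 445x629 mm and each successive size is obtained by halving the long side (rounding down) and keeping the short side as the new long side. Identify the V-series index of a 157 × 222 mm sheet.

V0: 445 × 629 mm
V1: 314 × 445 mm
V2: 222 × 314 mm
V3: 157 × 222 mm
V4: 111 × 157 mm
→ matches V3.

V3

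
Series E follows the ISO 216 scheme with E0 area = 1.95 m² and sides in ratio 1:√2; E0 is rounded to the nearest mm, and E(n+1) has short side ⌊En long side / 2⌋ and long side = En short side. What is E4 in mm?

Let E0's short side be w mm. w · w√2 = 1.95 m² = 1,950,000 mm², so w ≈ 1174.2 mm and w√2 ≈ 1660.6 mm → E0 = 1174 × 1661 mm.
E1: ⌊1661/2⌋ × 1174 = 830 × 1174 mm
E2: ⌊1174/2⌋ × 830 = 587 × 830 mm
E3: ⌊830/2⌋ × 587 = 415 × 587 mm
E4: ⌊587/2⌋ × 415 = 293 × 415 mm

293 × 415 mm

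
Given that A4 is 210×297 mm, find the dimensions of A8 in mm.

A5: ⌊297/2⌋ × 210 = 148 × 210 mm
A6: ⌊210/2⌋ × 148 = 105 × 148 mm
A7: ⌊148/2⌋ × 105 = 74 × 105 mm
A8: ⌊105/2⌋ × 74 = 52 × 74 mm

52 × 74 mm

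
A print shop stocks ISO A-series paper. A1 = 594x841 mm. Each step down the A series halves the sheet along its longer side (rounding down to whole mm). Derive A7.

A2: ⌊841/2⌋ × 594 = 420 × 594 mm
A3: ⌊594/2⌋ × 420 = 297 × 420 mm
A4: ⌊420/2⌋ × 297 = 210 × 297 mm
A5: ⌊297/2⌋ × 210 = 148 × 210 mm
A6: ⌊210/2⌋ × 148 = 105 × 148 mm
A7: ⌊148/2⌋ × 105 = 74 × 105 mm

74 × 105 mm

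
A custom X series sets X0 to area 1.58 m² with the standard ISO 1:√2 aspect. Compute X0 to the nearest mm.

1057 × 1495 mm

Let the short side be w mm. Then w · w√2 = 1.58 m² = 1,580,000 mm².
w² = 1,580,000/√2, so w ≈ 1057.0 mm; long side = w√2 ≈ 1494.8 mm.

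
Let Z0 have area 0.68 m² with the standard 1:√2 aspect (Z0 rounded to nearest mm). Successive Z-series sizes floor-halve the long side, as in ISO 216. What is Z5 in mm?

Let Z0's short side be w mm. w · w√2 = 0.68 m² = 680,000 mm², so w ≈ 693.4 mm and w√2 ≈ 980.6 mm → Z0 = 693 × 981 mm.
Z1: ⌊981/2⌋ × 693 = 490 × 693 mm
Z2: ⌊693/2⌋ × 490 = 346 × 490 mm
Z3: ⌊490/2⌋ × 346 = 245 × 346 mm
Z4: ⌊346/2⌋ × 245 = 173 × 245 mm
Z5: ⌊245/2⌋ × 173 = 122 × 173 mm

122 × 173 mm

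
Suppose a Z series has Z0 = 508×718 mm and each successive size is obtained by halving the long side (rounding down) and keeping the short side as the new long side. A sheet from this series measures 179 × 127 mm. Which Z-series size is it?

Z4

Z0: 508 × 718 mm
Z1: 359 × 508 mm
Z2: 254 × 359 mm
Z3: 179 × 254 mm
Z4: 127 × 179 mm
Z5: 89 × 127 mm
→ matches Z4.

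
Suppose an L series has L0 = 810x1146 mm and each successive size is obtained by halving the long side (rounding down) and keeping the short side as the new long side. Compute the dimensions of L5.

143 × 202 mm

L1: ⌊1146/2⌋ × 810 = 573 × 810 mm
L2: ⌊810/2⌋ × 573 = 405 × 573 mm
L3: ⌊573/2⌋ × 405 = 286 × 405 mm
L4: ⌊405/2⌋ × 286 = 202 × 286 mm
L5: ⌊286/2⌋ × 202 = 143 × 202 mm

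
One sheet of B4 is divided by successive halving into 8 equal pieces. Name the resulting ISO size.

8 = 2^3, so 3 halving steps.
B4 → B5 → … → B7 after 3 steps.

B7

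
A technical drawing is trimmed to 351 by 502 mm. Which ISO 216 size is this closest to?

B3 (353 × 500 mm)

Aspect ratio 502/351 ≈ 1.430 (ISO target is √2 ≈ 1.414).
In the B-series (B0 = 1000 × 1414 mm): B3 = 353 × 500 mm.
Off by 4 mm total — nearest standard size.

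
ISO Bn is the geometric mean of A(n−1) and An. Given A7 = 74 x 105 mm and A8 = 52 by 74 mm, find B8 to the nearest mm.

62 × 88 mm

Short side: √(74 · 52) = √3848 ≈ 62.0 → 62 mm
Long side: √(105 · 74) = √7770 ≈ 88.1 → 88 mm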